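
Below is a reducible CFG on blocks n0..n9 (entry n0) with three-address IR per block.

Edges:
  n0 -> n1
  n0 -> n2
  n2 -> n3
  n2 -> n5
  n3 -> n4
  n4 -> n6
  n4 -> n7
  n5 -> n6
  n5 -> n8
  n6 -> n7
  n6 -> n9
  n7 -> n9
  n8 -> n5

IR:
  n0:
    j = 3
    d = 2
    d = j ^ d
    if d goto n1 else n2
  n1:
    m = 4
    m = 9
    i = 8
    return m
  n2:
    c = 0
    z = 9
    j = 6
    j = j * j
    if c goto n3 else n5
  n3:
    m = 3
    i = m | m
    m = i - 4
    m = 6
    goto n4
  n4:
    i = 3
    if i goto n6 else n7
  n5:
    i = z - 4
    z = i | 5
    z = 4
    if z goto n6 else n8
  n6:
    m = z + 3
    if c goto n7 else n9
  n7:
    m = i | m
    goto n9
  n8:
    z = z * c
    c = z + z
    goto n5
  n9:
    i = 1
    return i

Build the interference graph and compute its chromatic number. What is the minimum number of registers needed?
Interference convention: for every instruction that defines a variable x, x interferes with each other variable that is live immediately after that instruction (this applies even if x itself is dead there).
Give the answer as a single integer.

def/use:
  n0 def {d,j} use ∅
  n1 def {i,m} use ∅
  n2 def {c,j,z} use ∅
  n3 def {i,m} use ∅
  n4 def {i} use ∅
  n5 def {i,z} use {z}
  n6 def {m} use {c,z}
  n7 def {m} use {i,m}
  n8 def {c,z} use {c,z}
  n9 def {i} use ∅

Liveness:
  n0 li=∅ lo=∅
  n1 li=∅ lo=∅
  n2 li=∅ lo={c,z}
  n3 li={c,z} lo={c,m,z}
  n4 li={c,m,z} lo={c,i,m,z}
  n5 li={c,z} lo={c,i,z}
  n6 li={c,i,z} lo={i,m}
  n7 li={i,m} lo=∅
  n8 li={c,z} lo={c,z}
  n9 li=∅ lo=∅

Interfere edges:
  c↔{i,j,m,z}
  d↔{j}
  i↔{c,m,z}
  j↔{c,d,z}
  m↔{c,i,z}
  z↔{c,i,j,m}

Colouring:
  lower bound: {c,i,m,z} mutually conflict ⇒ χ ≥ 4
  4-colouring: r0={c,d}  r1={z}  r2={i,j}  r3={m}
  χ = 4

Answer: 4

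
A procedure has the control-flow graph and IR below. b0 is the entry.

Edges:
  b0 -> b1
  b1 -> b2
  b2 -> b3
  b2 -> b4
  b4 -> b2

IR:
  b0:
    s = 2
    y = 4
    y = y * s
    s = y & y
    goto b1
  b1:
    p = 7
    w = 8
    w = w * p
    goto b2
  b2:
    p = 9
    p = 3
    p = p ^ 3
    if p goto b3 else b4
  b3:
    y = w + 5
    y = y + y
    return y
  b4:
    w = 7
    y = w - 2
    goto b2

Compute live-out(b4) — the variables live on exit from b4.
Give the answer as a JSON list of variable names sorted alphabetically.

Per-block:
  b0 def {s,y} use ∅
  b1 def {p,w} use ∅
  b2 def {p} use ∅
  b3 def {y} use {w}
  b4 def {w,y} use ∅

Backward fixpoint:
  live b0: ∅→∅
  live b1: ∅→{w}
  live b2: {w}→{w}
  live b3: {w}→∅
  live b4: ∅→{w}

live-out(b4) = ["w"]

Answer: ["w"]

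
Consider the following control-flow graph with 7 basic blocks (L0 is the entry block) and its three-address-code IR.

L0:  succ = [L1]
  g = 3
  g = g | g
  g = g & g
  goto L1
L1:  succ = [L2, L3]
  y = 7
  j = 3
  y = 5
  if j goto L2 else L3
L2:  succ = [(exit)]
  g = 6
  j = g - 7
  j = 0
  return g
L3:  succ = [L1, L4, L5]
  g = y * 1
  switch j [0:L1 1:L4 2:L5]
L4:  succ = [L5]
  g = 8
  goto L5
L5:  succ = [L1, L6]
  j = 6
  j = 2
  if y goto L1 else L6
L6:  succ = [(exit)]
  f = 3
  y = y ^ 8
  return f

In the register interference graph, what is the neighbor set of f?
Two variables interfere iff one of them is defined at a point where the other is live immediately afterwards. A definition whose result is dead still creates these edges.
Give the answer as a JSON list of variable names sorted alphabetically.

def/use:
  L0: {g} / ∅
  L1: {j,y} / ∅
  L2: {g,j} / ∅
  L3: {g} / {j,y}
  L4: {g} / ∅
  L5: {j} / {y}
  L6: {f,y} / {y}

Liveness:
  L0 li=∅ lo=∅
  L1 li=∅ lo={j,y}
  L2 li=∅ lo=∅
  L3 li={j,y} lo={y}
  L4 li={y} lo={y}
  L5 li={y} lo={y}
  L6 li={y} lo=∅

Interfere edges:
  f — {y}
  g — {j,y}
  j — {g,y}
  y — {f,g,j}

N(f) = ["y"]

Answer: ["y"]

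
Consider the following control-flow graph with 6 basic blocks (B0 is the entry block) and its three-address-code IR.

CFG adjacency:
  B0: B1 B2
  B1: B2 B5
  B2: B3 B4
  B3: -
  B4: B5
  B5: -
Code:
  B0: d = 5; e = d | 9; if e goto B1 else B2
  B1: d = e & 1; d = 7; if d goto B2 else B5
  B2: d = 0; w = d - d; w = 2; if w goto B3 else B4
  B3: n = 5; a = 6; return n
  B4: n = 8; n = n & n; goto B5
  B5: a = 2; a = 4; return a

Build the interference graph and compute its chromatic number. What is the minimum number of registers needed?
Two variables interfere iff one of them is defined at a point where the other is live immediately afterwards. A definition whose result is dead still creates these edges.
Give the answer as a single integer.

Answer: 2

Analysis:
def/use:
  B0: def={d,e} ue=∅
  B1: def={d} ue={e}
  B2: def={d,w} ue=∅
  B3: def={a,n} ue=∅
  B4: def={n} ue=∅
  B5: def={a} ue=∅

Backward fixpoint:
  B0: in=∅ out={e}
  B1: in={e} out=∅
  B2: in=∅ out=∅
  B3: in=∅ out=∅
  B4: in=∅ out=∅
  B5: in=∅ out=∅

Conflict graph:
  a↔{n}
  d↔∅
  e↔∅
  n↔{a}
  w↔∅

Registers:
  lower bound: {a,n} mutually conflict ⇒ χ ≥ 2
  assign a→r0 d→r0 e→r0 n→r1 w→r0 — no edge inside a register ⇒ χ ≤ 2
  χ = 2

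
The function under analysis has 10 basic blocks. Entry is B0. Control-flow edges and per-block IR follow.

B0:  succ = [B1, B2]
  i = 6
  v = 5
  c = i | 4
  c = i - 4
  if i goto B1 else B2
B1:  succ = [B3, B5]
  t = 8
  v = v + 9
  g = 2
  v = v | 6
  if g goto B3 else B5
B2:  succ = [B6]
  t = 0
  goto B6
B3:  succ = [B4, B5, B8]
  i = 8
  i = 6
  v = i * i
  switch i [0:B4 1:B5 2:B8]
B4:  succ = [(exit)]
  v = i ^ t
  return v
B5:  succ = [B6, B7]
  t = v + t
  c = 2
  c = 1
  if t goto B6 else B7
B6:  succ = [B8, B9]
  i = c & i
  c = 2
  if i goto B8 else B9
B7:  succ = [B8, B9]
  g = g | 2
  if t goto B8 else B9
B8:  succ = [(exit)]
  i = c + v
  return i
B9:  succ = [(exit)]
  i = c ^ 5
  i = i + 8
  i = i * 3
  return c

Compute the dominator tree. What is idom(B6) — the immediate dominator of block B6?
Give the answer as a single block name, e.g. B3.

idom tree: B1←B0 B2←B0 B3←B1 B4←B3 B5←B1 B6←B0 B7←B5 B8←B0 B9←B0
Dom at joins:
  B5: preds {B1,B3}: {B0,B1} ∩ {B0,B1,B3} = {B0,B1}; idom=B1
  B6: preds {B2,B5}: {B0,B2} ∩ {B0,B1,B5} = {B0}; idom=B0
  B8: preds {B3,B6,B7}: {B0,B1,B3} ∩ {B0,B6} ∩ {B0,B1,B5,B7} = {B0}; idom=B0
  B9: preds {B6,B7}: {B0,B6} ∩ {B0,B1,B5,B7} = {B0}; idom=B0

idom(B6) = B0

Answer: B0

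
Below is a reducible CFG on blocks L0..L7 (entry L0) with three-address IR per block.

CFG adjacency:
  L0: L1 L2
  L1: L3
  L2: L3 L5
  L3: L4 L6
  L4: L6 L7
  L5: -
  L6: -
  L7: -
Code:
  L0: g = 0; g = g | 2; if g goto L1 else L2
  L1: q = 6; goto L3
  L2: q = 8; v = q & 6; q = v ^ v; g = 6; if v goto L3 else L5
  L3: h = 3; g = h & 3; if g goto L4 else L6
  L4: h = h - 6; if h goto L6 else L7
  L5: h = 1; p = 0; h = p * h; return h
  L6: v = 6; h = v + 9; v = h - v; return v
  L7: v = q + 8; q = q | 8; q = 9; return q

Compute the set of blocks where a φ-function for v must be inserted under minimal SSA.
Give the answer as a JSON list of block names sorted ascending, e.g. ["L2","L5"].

Answer: ["L3"]

Analysis:
idom tree: L1←L0 L2←L0 L3←L0 L4←L3 L5←L2 L6←L3 L7←L4
Dom at joins:
  L3: preds {L1,L2}: {L0,L1} ∩ {L0,L2} = {L0}; idom=L0
  L6: preds {L3,L4}: {L0,L3} ∩ {L0,L3,L4} = {L0,L3}; idom=L3

DF walk-up:
  join L3 pred L1: L1 stop@L0
  join L3 pred L2: L2 stop@L0
  join L6 pred L3: · stop@L3
  join L6 pred L4: L4 stop@L3
  L0 → ∅
  L1 → {L3}
  L2 → {L3}
  L3 → ∅
  L4 → {L6}
  L5 → ∅
  L6 → ∅
  L7 → ∅

φ for v: defs {L2,L6,L7}
  DF⁺ = {L3}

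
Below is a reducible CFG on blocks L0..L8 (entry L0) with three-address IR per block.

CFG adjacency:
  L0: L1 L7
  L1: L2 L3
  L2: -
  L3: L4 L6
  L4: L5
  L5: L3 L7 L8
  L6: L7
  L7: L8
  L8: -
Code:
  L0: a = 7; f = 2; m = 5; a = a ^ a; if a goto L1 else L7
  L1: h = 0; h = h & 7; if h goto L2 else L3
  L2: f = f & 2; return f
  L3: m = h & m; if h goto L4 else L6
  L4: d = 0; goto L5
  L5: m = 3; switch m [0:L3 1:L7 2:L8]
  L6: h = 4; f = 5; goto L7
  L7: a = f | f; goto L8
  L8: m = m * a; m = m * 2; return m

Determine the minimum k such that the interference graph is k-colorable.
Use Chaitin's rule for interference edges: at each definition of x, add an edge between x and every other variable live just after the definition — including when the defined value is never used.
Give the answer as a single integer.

Per-block:
  L0: def={a,f,m} ue=∅
  L1: def={h} ue=∅
  L2: def={f} ue={f}
  L3: def={m} ue={h,m}
  L4: def={d} ue=∅
  L5: def={m} ue=∅
  L6: def={f,h} ue=∅
  L7: def={a} ue={f}
  L8: def={m} ue={a,m}

Liveness:
  L0 li=∅ lo={a,f,m}
  L1 li={a,f,m} lo={a,f,h,m}
  L2 li={f} lo=∅
  L3 li={a,f,h,m} lo={a,f,h,m}
  L4 li={a,f,h} lo={a,f,h}
  L5 li={a,f,h} lo={a,f,h,m}
  L6 li={m} lo={f,m}
  L7 li={f,m} lo={a,m}
  L8 li={a,m} lo=∅

Conflict graph:
  a: {d,f,h,m}
  d: {a,f,h}
  f: {a,d,h,m}
  h: {a,d,f,m}
  m: {a,f,h}

Chromatic number:
  lower bound: {a,d,f,h} mutually conflict ⇒ χ ≥ 4
  4-colouring: r0={a}  r1={f}  r2={h}  r3={d,m}
  χ = 4

Answer: 4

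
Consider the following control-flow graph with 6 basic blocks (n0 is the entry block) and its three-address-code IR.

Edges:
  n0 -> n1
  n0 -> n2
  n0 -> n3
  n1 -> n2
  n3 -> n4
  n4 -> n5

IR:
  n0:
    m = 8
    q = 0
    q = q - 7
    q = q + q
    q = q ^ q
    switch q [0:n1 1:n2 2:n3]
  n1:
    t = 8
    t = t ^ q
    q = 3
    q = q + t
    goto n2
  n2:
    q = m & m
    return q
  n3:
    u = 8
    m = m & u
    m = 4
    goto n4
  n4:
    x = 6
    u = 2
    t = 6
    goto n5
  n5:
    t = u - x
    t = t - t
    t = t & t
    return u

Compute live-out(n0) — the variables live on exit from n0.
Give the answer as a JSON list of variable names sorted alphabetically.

Block summaries:
  n0: {m,q} / ∅
  n1: {q,t} / {q}
  n2: {q} / {m}
  n3: {m,u} / {m}
  n4: {t,u,x} / ∅
  n5: {t} / {u,x}

Live sets:
  n0 li=∅ lo={m,q}
  n1 li={m,q} lo={m}
  n2 li={m} lo=∅
  n3 li={m} lo=∅
  n4 li=∅ lo={u,x}
  n5 li={u,x} lo=∅

live-out(n0) = ["m", "q"]

Answer: ["m", "q"]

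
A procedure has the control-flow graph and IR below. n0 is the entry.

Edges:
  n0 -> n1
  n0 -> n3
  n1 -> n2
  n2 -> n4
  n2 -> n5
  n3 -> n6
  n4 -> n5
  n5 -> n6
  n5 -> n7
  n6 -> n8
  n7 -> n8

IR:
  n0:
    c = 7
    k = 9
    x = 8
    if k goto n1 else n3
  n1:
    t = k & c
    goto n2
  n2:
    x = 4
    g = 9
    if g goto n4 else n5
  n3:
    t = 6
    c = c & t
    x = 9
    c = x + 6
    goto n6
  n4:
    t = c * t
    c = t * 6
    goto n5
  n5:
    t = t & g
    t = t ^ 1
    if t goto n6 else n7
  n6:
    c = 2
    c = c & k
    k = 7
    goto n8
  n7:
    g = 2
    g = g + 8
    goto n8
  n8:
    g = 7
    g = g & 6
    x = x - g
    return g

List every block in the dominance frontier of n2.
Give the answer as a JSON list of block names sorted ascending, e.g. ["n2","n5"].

Answer: ["n6", "n8"]

Working:
idom tree: n1←n0 n2←n1 n3←n0 n4←n2 n5←n2 n6←n0 n7←n5 n8←n0
Join-block Dom:
  n5: preds {n2,n4}: {n0,n1,n2} ∩ {n0,n1,n2,n4} = {n0,n1,n2}; idom=n2
  n6: preds {n3,n5}: {n0,n3} ∩ {n0,n1,n2,n5} = {n0}; idom=n0
  n8: preds {n6,n7}: {n0,n6} ∩ {n0,n1,n2,n5,n7} = {n0}; idom=n0

DF walk-up:
  n5←n2: walk · to n2
  n5←n4: walk n4 to n2
  n6←n3: walk n3 to n0
  n6←n5: walk n5→n2→n1 to n0
  n8←n6: walk n6 to n0
  n8←n7: walk n7→n5→n2→n1 to n0
  DF(n0)=∅
  DF(n1)={n6,n8}
  DF(n2)={n6,n8}
  DF(n3)={n6}
  DF(n4)={n5}
  DF(n5)={n6,n8}
  DF(n6)={n8}
  DF(n7)={n8}
  DF(n8)=∅

DF(n2) = ["n6", "n8"]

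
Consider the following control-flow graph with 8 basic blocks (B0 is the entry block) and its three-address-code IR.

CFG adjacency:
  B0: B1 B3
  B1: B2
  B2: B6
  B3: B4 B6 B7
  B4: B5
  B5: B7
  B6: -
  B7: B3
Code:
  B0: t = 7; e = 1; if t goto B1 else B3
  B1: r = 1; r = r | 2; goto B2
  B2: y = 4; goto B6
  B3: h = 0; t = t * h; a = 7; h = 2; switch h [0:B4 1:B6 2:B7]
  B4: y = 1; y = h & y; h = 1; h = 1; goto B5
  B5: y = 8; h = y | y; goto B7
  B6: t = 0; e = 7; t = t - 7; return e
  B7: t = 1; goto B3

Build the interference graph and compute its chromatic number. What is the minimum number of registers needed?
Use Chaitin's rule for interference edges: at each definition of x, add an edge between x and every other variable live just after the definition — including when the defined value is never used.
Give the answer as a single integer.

Per-block:
  B0: {e,t} / ∅
  B1: {r} / ∅
  B2: {y} / ∅
  B3: {a,h,t} / {t}
  B4: {h,y} / {h}
  B5: {h,y} / ∅
  B6: {e,t} / ∅
  B7: {t} / ∅

Liveness:
  B0: in=∅ out={t}
  B1: in=∅ out=∅
  B2: in=∅ out=∅
  B3: in={t} out={h}
  B4: in={h} out=∅
  B5: in=∅ out=∅
  B6: in=∅ out=∅
  B7: in=∅ out={t}

Conflict graph:
  a — ∅
  e — {t}
  h — {t,y}
  r — ∅
  t — {e,h}
  y — {h}

Registers:
  clique {e,t} ⇒ need ≥ 2
  assign a→r0 e→r0 h→r0 r→r0 t→r1 y→r1 — no edge inside a register ⇒ χ ≤ 2
  χ = 2

Answer: 2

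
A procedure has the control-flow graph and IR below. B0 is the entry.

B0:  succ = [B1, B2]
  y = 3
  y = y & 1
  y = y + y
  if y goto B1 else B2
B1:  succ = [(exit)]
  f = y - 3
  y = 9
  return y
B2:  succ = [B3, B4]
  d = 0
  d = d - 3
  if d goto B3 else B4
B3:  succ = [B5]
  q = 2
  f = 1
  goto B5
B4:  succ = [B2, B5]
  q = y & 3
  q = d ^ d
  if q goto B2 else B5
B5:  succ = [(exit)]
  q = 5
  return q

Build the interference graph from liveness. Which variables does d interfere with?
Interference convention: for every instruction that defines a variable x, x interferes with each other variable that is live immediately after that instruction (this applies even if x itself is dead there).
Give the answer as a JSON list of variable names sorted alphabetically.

Per-block:
  B0: {y} / ∅
  B1: {f,y} / {y}
  B2: {d} / ∅
  B3: {f,q} / ∅
  B4: {q} / {d,y}
  B5: {q} / ∅

Live sets:
  B0 li=∅ lo={y}
  B1 li={y} lo=∅
  B2 li={y} lo={d,y}
  B3 li=∅ lo=∅
  B4 li={d,y} lo={y}
  B5 li=∅ lo=∅

Interference:
  d: {q,y}
  f: ∅
  q: {d,y}
  y: {d,q}

N(d) = ["q", "y"]

Answer: ["q", "y"]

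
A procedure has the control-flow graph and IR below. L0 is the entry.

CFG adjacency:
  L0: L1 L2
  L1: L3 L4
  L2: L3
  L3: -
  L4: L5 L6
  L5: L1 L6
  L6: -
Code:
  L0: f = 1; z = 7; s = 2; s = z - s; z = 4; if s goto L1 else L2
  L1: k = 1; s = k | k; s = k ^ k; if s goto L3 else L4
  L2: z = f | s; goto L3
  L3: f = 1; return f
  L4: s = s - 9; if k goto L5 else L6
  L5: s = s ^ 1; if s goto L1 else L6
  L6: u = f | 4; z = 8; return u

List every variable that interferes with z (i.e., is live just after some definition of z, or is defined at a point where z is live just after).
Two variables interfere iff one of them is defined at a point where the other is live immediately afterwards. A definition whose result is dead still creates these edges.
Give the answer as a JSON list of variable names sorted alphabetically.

Block summaries:
  L0: def={f,s,z} ue=∅
  L1: def={k,s} ue=∅
  L2: def={z} ue={f,s}
  L3: def={f} ue=∅
  L4: def={s} ue={k,s}
  L5: def={s} ue={s}
  L6: def={u,z} ue={f}

Live sets:
  live L0: ∅→{f,s}
  live L1: {f}→{f,k,s}
  live L2: {f,s}→∅
  live L3: ∅→∅
  live L4: {f,k,s}→{f,s}
  live L5: {f,s}→{f}
  live L6: {f}→∅

Interfere edges:
  f: {k,s,z}
  k: {f,s}
  s: {f,k,z}
  u: {z}
  z: {f,s,u}

N(z) = ["f", "s", "u"]

Answer: ["f", "s", "u"]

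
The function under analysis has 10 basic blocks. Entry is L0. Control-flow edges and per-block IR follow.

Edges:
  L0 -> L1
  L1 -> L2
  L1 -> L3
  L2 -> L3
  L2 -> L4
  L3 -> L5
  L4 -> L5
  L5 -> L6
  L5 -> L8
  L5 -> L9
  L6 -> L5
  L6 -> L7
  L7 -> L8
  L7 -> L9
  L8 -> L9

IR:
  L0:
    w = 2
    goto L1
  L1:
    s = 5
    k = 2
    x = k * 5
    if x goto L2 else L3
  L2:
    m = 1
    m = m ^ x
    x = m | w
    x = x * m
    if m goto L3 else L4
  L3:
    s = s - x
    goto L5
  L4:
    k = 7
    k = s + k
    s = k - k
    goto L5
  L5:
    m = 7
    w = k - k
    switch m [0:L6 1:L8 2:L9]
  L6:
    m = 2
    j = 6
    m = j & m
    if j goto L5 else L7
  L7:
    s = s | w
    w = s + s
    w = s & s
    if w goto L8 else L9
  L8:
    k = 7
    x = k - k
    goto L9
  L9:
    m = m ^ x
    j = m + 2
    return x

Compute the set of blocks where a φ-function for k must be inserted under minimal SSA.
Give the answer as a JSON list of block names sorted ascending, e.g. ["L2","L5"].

Answer: ["L5", "L9"]

Derivation:
idom tree: L1←L0 L2←L1 L3←L1 L4←L2 L5←L1 L6←L5 L7←L6 L8←L5 L9←L5
Dom∩ at merges:
  L3: preds {L1,L2}: {L0,L1} ∩ {L0,L1,L2} = {L0,L1}; idom=L1
  L5: preds {L3,L4,L6}: {L0,L1,L3} ∩ {L0,L1,L2,L4} ∩ {L0,L1,L5,L6} = {L0,L1}; idom=L1
  L8: preds {L5,L7}: {L0,L1,L5} ∩ {L0,L1,L5,L6,L7} = {L0,L1,L5}; idom=L5
  L9: preds {L5,L7,L8}: {L0,L1,L5} ∩ {L0,L1,L5,L6,L7} ∩ {L0,L1,L5,L8} = {L0,L1,L5}; idom=L5

DF walk-up:
  L3←L1: walk · to L1
  L3←L2: walk L2 to L1
  L5←L3: walk L3 to L1
  L5←L4: walk L4→L2 to L1
  L5←L6: walk L6→L5 to L1
  L8←L5: walk · to L5
  L8←L7: walk L7→L6 to L5
  L9←L5: walk · to L5
  L9←L7: walk L7→L6 to L5
  L9←L8: walk L8 to L5
  L0: DF=∅
  L1: DF=∅
  L2: DF={L3,L5}
  L3: DF={L5}
  L4: DF={L5}
  L5: DF={L5}
  L6: DF={L5,L8,L9}
  L7: DF={L8,L9}
  L8: DF={L9}
  L9: DF=∅

φ for k: defs {L1,L4,L8}
  DF⁺ = {L5,L9}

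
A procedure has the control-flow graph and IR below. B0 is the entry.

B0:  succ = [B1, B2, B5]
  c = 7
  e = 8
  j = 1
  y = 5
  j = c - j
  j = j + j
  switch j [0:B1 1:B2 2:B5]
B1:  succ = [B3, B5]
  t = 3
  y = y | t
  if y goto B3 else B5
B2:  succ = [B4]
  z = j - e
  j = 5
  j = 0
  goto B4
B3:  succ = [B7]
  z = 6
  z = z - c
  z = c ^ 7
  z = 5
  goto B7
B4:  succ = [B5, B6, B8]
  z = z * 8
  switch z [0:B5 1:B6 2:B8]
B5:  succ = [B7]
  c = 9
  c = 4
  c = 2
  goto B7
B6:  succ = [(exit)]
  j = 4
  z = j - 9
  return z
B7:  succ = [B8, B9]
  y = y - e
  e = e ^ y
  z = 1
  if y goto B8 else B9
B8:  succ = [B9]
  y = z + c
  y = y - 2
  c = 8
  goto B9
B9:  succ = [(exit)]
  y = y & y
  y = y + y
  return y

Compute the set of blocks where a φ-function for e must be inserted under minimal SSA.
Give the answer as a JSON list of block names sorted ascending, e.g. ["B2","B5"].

idom tree: B1←B0 B2←B0 B3←B1 B4←B2 B5←B0 B6←B4 B7←B0 B8←B0 B9←B0
Dom at joins:
  B5: preds {B0,B1,B4}: {B0} ∩ {B0,B1} ∩ {B0,B2,B4} = {B0}; idom=B0
  B7: preds {B3,B5}: {B0,B1,B3} ∩ {B0,B5} = {B0}; idom=B0
  B8: preds {B4,B7}: {B0,B2,B4} ∩ {B0,B7} = {B0}; idom=B0
  B9: preds {B7,B8}: {B0,B7} ∩ {B0,B8} = {B0}; idom=B0

DF derivation:
  join B5 pred B0: · stop@B0
  join B5 pred B1: B1 stop@B0
  join B5 pred B4: B4→B2 stop@B0
  join B7 pred B3: B3→B1 stop@B0
  join B7 pred B5: B5 stop@B0
  join B8 pred B4: B4→B2 stop@B0
  join B8 pred B7: B7 stop@B0
  join B9 pred B7: B7 stop@B0
  join B9 pred B8: B8 stop@B0
  DF(B0)=∅
  DF(B1)={B5,B7}
  DF(B2)={B5,B8}
  DF(B3)={B7}
  DF(B4)={B5,B8}
  DF(B5)={B7}
  DF(B6)=∅
  DF(B7)={B8,B9}
  DF(B8)={B9}
  DF(B9)=∅

φ for e: defs {B0,B7}
  DF⁺ = {B8,B9}

Answer: ["B8", "B9"]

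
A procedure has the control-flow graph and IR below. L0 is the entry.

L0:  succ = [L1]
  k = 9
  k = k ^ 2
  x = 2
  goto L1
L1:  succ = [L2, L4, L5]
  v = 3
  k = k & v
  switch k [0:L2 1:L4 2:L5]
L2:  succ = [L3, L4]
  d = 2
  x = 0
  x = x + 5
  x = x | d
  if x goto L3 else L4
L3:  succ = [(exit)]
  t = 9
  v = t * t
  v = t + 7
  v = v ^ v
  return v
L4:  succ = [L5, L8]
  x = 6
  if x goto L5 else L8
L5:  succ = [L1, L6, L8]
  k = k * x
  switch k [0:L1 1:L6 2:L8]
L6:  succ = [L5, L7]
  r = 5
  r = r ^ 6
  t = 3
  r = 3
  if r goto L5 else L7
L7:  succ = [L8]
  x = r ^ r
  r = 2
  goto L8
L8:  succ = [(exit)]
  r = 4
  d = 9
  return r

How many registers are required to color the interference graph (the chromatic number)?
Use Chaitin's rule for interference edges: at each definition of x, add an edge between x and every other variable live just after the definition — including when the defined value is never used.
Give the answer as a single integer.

def/use:
  L0: {k,x} / ∅
  L1: {k,v} / {k}
  L2: {d,x} / ∅
  L3: {t,v} / ∅
  L4: {x} / ∅
  L5: {k} / {k,x}
  L6: {r,t} / ∅
  L7: {r,x} / {r}
  L8: {d,r} / ∅

Backward fixpoint:
  L0: in=∅ out={k,x}
  L1: in={k,x} out={k,x}
  L2: in={k} out={k}
  L3: in=∅ out=∅
  L4: in={k} out={k,x}
  L5: in={k,x} out={k,x}
  L6: in={k,x} out={k,r,x}
  L7: in={r} out=∅
  L8: in=∅ out=∅

Conflict graph:
  d: {k,r,x}
  k: {d,r,t,v,x}
  r: {d,k,x}
  t: {k,v,x}
  v: {k,t,x}
  x: {d,k,r,t,v}

Registers:
  lower bound: {d,k,r,x} mutually conflict ⇒ χ ≥ 4
  4-colouring: R0={k}  R1={x}  R2={d,t}  R3={r,v}
  χ = 4

Answer: 4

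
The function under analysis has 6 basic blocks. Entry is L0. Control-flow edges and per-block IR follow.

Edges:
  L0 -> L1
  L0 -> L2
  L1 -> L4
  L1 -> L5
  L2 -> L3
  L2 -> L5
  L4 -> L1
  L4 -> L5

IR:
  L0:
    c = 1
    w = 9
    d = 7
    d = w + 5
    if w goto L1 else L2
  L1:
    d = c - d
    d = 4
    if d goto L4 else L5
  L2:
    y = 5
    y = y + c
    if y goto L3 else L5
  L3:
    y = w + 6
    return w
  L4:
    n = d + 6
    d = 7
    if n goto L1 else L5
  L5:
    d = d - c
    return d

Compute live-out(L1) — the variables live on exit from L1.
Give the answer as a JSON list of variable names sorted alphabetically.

Block summaries:
  L0: {c,d,w} / ∅
  L1: {d} / {c,d}
  L2: {y} / {c}
  L3: {y} / {w}
  L4: {d,n} / {d}
  L5: {d} / {c,d}

Backward fixpoint:
  live L0: ∅→{c,d,w}
  live L1: {c,d}→{c,d}
  live L2: {c,d,w}→{c,d,w}
  live L3: {w}→∅
  live L4: {c,d}→{c,d}
  live L5: {c,d}→∅

live-out(L1) = ["c", "d"]

Answer: ["c", "d"]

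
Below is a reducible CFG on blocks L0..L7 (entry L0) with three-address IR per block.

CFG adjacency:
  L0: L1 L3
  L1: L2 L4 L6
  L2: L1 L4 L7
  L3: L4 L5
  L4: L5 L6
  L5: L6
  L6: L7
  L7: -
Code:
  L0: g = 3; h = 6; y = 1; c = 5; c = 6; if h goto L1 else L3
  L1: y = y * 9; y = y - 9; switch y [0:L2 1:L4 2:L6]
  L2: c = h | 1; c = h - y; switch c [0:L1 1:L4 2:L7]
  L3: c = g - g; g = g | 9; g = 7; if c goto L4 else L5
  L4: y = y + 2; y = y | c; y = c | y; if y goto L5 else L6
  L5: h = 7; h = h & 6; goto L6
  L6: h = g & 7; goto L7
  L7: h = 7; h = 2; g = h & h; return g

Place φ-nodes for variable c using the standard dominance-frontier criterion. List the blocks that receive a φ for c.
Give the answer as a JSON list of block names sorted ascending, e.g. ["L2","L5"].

idom tree: L1←L0 L2←L1 L3←L0 L4←L0 L5←L0 L6←L0 L7←L0
Join-block Dom:
  L1: preds {L0,L2}: {L0} ∩ {L0,L1,L2} = {L0}; idom=L0
  L4: preds {L1,L2,L3}: {L0,L1} ∩ {L0,L1,L2} ∩ {L0,L3} = {L0}; idom=L0
  L5: preds {L3,L4}: {L0,L3} ∩ {L0,L4} = {L0}; idom=L0
  L6: preds {L1,L4,L5}: {L0,L1} ∩ {L0,L4} ∩ {L0,L5} = {L0}; idom=L0
  L7: preds {L2,L6}: {L0,L1,L2} ∩ {L0,L6} = {L0}; idom=L0

DF walk-up:
  L1←L0: walk · to L0
  L1←L2: walk L2→L1 to L0
  L4←L1: walk L1 to L0
  L4←L2: walk L2→L1 to L0
  L4←L3: walk L3 to L0
  L5←L3: walk L3 to L0
  L5←L4: walk L4 to L0
  L6←L1: walk L1 to L0
  L6←L4: walk L4 to L0
  L6←L5: walk L5 to L0
  L7←L2: walk L2→L1 to L0
  L7←L6: walk L6 to L0
  L0: DF=∅
  L1: DF={L1,L4,L6,L7}
  L2: DF={L1,L4,L7}
  L3: DF={L4,L5}
  L4: DF={L5,L6}
  L5: DF={L6}
  L6: DF={L7}
  L7: DF=∅

φ for c: defs {L0,L2,L3}
  DF⁺ = {L1,L4,L5,L6,L7}

Answer: ["L1", "L4", "L5", "L6", "L7"]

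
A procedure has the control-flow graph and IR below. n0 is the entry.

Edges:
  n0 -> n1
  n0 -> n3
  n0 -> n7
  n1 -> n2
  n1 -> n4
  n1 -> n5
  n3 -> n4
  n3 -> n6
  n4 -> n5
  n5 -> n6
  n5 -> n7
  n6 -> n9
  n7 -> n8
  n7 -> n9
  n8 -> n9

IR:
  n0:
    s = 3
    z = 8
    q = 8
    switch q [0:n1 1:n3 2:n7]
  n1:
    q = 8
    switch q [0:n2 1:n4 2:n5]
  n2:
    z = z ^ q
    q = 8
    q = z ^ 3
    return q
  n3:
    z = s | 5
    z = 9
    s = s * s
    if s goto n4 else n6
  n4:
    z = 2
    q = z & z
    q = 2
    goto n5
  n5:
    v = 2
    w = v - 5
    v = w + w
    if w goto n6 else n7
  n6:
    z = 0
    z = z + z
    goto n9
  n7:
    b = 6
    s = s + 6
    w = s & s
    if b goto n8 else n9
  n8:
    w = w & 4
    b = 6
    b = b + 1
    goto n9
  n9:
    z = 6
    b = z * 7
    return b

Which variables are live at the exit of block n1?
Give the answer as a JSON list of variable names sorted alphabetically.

Block summaries:
  n0 def {q,s,z} use ∅
  n1 def {q} use ∅
  n2 def {q,z} use {q,z}
  n3 def {s,z} use {s}
  n4 def {q,z} use ∅
  n5 def {v,w} use ∅
  n6 def {z} use ∅
  n7 def {b,s,w} use {s}
  n8 def {b,w} use {w}
  n9 def {b,z} use ∅

Live sets:
  n0 li=∅ lo={s,z}
  n1 li={s,z} lo={q,s,z}
  n2 li={q,z} lo=∅
  n3 li={s} lo={s}
  n4 li={s} lo={s}
  n5 li={s} lo={s}
  n6 li=∅ lo=∅
  n7 li={s} lo={w}
  n8 li={w} lo=∅
  n9 li=∅ lo=∅

live-out(n1) = ["q", "s", "z"]

Answer: ["q", "s", "z"]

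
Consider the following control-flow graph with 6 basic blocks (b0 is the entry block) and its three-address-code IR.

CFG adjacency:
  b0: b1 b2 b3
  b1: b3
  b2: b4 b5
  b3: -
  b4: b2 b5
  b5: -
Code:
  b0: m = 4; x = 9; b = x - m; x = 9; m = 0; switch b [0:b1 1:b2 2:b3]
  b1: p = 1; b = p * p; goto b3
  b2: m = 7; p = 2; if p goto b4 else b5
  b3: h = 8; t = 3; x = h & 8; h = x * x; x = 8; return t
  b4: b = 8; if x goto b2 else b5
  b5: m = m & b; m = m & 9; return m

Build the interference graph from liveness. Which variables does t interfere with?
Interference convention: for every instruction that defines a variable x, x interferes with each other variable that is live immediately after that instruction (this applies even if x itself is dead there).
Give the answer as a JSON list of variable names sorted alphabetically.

Block summaries:
  b0 def {b,m,x} use ∅
  b1 def {b,p} use ∅
  b2 def {m,p} use ∅
  b3 def {h,t,x} use ∅
  b4 def {b} use {x}
  b5 def {m} use {b,m}

Liveness:
  live b0: ∅→{b,x}
  live b1: ∅→∅
  live b2: {b,x}→{b,m,x}
  live b3: ∅→∅
  live b4: {m,x}→{b,m,x}
  live b5: {b,m}→∅

Interference:
  b: {m,p,x}
  h: {t}
  m: {b,p,x}
  p: {b,m,x}
  t: {h,x}
  x: {b,m,p,t}

N(t) = ["h", "x"]

Answer: ["h", "x"]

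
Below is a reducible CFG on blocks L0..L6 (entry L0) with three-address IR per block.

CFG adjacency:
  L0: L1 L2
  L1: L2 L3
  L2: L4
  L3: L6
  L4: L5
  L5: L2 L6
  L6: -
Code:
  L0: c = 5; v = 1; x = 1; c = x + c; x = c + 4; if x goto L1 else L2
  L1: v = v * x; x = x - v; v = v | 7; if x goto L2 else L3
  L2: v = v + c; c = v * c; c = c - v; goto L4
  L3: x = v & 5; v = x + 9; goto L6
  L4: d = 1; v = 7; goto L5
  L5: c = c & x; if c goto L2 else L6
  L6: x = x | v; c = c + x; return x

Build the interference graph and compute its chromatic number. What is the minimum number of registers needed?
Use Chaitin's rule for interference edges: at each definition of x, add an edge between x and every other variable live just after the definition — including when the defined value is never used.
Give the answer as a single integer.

Block summaries:
  L0: def={c,v,x} ue=∅
  L1: def={v,x} ue={v,x}
  L2: def={c,v} ue={c,v}
  L3: def={v,x} ue={v}
  L4: def={d,v} ue=∅
  L5: def={c} ue={c,x}
  L6: def={c,x} ue={c,v,x}

Live sets:
  L0 li=∅ lo={c,v,x}
  L1 li={c,v,x} lo={c,v,x}
  L2 li={c,v,x} lo={c,x}
  L3 li={c,v} lo={c,v,x}
  L4 li={c,x} lo={c,v,x}
  L5 li={c,v,x} lo={c,v,x}
  L6 li={c,v,x} lo=∅

Interfere edges:
  c↔{d,v,x}
  d↔{c,x}
  v↔{c,x}
  x↔{c,d,v}

Colouring:
  clique {c,d,x} ⇒ need ≥ 3
  3-colouring: R0={c}  R1={x}  R2={d,v}
  χ = 3

Answer: 3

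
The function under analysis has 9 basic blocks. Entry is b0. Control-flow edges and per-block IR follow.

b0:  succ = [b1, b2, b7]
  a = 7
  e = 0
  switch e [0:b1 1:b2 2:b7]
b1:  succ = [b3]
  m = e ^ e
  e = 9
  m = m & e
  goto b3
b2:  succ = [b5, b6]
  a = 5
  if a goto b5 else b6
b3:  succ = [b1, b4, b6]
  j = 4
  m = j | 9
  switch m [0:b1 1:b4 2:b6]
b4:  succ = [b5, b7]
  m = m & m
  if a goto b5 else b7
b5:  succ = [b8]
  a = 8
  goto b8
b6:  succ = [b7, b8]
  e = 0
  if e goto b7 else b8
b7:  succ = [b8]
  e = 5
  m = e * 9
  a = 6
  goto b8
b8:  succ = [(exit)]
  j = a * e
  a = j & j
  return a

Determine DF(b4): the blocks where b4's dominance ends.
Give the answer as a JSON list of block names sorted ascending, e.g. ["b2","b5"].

Answer: ["b5", "b7"]

Working:
idom tree: b1←b0 b2←b0 b3←b1 b4←b3 b5←b0 b6←b0 b7←b0 b8←b0
Dom at joins:
  b1: preds {b0,b3}: {b0} ∩ {b0,b1,b3} = {b0}; idom=b0
  b5: preds {b2,b4}: {b0,b2} ∩ {b0,b1,b3,b4} = {b0}; idom=b0
  b6: preds {b2,b3}: {b0,b2} ∩ {b0,b1,b3} = {b0}; idom=b0
  b7: preds {b0,b4,b6}: {b0} ∩ {b0,b1,b3,b4} ∩ {b0,b6} = {b0}; idom=b0
  b8: preds {b5,b6,b7}: {b0,b5} ∩ {b0,b6} ∩ {b0,b7} = {b0}; idom=b0

DF walk-up:
  b1←b0: walk · to b0
  b1←b3: walk b3→b1 to b0
  b5←b2: walk b2 to b0
  b5←b4: walk b4→b3→b1 to b0
  b6←b2: walk b2 to b0
  b6←b3: walk b3→b1 to b0
  b7←b0: walk · to b0
  b7←b4: walk b4→b3→b1 to b0
  b7←b6: walk b6 to b0
  b8←b5: walk b5 to b0
  b8←b6: walk b6 to b0
  b8←b7: walk b7 to b0
  b0 → ∅
  b1 → {b1,b5,b6,b7}
  b2 → {b5,b6}
  b3 → {b1,b5,b6,b7}
  b4 → {b5,b7}
  b5 → {b8}
  b6 → {b7,b8}
  b7 → {b8}
  b8 → ∅

DF(b4) = ["b5", "b7"]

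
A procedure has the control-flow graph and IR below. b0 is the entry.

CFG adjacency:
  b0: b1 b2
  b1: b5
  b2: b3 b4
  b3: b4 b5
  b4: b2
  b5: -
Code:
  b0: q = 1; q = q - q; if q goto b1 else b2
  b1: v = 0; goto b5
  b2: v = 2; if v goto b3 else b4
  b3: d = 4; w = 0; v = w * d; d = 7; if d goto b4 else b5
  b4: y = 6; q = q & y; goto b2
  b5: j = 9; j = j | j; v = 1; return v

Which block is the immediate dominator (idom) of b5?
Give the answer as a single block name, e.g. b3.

idom tree: b1←b0 b2←b0 b3←b2 b4←b2 b5←b0
Dom at joins:
  b2: preds {b0,b4}: {b0} ∩ {b0,b2,b4} = {b0}; idom=b0
  b4: preds {b2,b3}: {b0,b2} ∩ {b0,b2,b3} = {b0,b2}; idom=b2
  b5: preds {b1,b3}: {b0,b1} ∩ {b0,b2,b3} = {b0}; idom=b0

idom(b5) = b0

Answer: b0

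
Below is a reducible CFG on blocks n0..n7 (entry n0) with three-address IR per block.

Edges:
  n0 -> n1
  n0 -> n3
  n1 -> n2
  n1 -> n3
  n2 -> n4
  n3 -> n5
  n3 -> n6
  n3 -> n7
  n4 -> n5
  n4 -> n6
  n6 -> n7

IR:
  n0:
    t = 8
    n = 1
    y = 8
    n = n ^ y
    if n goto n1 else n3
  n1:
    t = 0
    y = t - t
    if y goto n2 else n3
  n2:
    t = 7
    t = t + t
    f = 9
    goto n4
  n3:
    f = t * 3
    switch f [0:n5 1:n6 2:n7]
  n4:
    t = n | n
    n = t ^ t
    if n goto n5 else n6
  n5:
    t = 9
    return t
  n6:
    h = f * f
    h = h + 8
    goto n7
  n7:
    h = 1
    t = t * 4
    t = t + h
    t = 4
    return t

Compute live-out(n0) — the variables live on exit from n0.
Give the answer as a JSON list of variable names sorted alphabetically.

Answer: ["n", "t"]

Derivation:
def/use:
  n0: {n,t,y} / ∅
  n1: {t,y} / ∅
  n2: {f,t} / ∅
  n3: {f} / {t}
  n4: {n,t} / {n}
  n5: {t} / ∅
  n6: {h} / {f}
  n7: {h,t} / {t}

Live sets:
  n0 li=∅ lo={n,t}
  n1 li={n} lo={n,t}
  n2 li={n} lo={f,n}
  n3 li={t} lo={f,t}
  n4 li={f,n} lo={f,t}
  n5 li=∅ lo=∅
  n6 li={f,t} lo={t}
  n7 li={t} lo=∅

live-out(n0) = ["n", "t"]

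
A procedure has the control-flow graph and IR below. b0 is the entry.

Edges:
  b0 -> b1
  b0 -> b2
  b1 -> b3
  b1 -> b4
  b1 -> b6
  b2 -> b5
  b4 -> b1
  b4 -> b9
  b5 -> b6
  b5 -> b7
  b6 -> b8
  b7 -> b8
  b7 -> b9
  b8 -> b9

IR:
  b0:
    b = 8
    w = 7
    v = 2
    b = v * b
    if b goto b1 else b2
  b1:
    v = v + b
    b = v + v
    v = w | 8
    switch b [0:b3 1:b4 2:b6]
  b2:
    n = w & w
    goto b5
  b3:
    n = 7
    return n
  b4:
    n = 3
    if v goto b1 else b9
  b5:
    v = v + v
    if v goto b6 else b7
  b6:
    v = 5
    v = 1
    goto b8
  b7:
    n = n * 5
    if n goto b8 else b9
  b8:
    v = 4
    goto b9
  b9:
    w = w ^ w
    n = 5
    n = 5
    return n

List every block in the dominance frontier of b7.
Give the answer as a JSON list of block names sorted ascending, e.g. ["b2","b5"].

Answer: ["b8", "b9"]

Derivation:
idom tree: b1←b0 b2←b0 b3←b1 b4←b1 b5←b2 b6←b0 b7←b5 b8←b0 b9←b0
Join-block Dom:
  b1: preds {b0,b4}: {b0} ∩ {b0,b1,b4} = {b0}; idom=b0
  b6: preds {b1,b5}: {b0,b1} ∩ {b0,b2,b5} = {b0}; idom=b0
  b8: preds {b6,b7}: {b0,b6} ∩ {b0,b2,b5,b7} = {b0}; idom=b0
  b9: preds {b4,b7,b8}: {b0,b1,b4} ∩ {b0,b2,b5,b7} ∩ {b0,b8} = {b0}; idom=b0

DF walk-up:
  b1←b0: walk · to b0
  b1←b4: walk b4→b1 to b0
  b6←b1: walk b1 to b0
  b6←b5: walk b5→b2 to b0
  b8←b6: walk b6 to b0
  b8←b7: walk b7→b5→b2 to b0
  b9←b4: walk b4→b1 to b0
  b9←b7: walk b7→b5→b2 to b0
  b9←b8: walk b8 to b0
  b0: DF=∅
  b1: DF={b1,b6,b9}
  b2: DF={b6,b8,b9}
  b3: DF=∅
  b4: DF={b1,b9}
  b5: DF={b6,b8,b9}
  b6: DF={b8}
  b7: DF={b8,b9}
  b8: DF={b9}
  b9: DF=∅

DF(b7) = ["b8", "b9"]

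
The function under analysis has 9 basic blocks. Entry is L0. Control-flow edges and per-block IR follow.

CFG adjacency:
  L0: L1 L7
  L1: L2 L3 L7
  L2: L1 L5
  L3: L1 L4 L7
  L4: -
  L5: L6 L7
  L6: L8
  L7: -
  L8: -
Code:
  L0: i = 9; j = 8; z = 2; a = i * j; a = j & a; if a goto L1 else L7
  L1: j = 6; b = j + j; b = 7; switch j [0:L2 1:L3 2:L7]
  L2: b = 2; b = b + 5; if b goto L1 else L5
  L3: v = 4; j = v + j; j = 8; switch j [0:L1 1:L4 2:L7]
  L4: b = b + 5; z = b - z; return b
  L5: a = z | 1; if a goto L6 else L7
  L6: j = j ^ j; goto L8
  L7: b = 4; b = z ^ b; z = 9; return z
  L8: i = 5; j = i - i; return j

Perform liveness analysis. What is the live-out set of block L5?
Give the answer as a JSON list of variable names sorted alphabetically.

Answer: ["j", "z"]

Analysis:
def/use:
  L0: def={a,i,j,z} ue=∅
  L1: def={b,j} ue=∅
  L2: def={b} ue=∅
  L3: def={j,v} ue={j}
  L4: def={b,z} ue={b,z}
  L5: def={a} ue={z}
  L6: def={j} ue={j}
  L7: def={b,z} ue={z}
  L8: def={i,j} ue=∅

Live sets:
  L0 li=∅ lo={z}
  L1 li={z} lo={b,j,z}
  L2 li={j,z} lo={j,z}
  L3 li={b,j,z} lo={b,z}
  L4 li={b,z} lo=∅
  L5 li={j,z} lo={j,z}
  L6 li={j} lo=∅
  L7 li={z} lo=∅
  L8 li=∅ lo=∅

live-out(L5) = ["j", "z"]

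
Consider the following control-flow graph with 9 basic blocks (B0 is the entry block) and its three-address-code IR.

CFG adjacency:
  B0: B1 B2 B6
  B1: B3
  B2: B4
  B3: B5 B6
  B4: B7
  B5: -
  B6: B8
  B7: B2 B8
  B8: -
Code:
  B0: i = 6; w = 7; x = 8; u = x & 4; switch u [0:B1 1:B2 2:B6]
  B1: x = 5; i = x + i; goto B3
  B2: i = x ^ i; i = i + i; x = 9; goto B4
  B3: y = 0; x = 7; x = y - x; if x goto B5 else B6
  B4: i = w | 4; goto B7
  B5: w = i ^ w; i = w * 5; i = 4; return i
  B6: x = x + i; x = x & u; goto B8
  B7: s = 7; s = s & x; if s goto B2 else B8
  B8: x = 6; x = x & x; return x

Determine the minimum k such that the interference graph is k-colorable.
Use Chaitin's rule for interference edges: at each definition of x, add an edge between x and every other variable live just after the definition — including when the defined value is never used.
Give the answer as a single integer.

Answer: 5

Working:
Per-block:
  B0: def={i,u,w,x} ue=∅
  B1: def={i,x} ue={i}
  B2: def={i,x} ue={i,x}
  B3: def={x,y} ue=∅
  B4: def={i} ue={w}
  B5: def={i,w} ue={i,w}
  B6: def={x} ue={i,u,x}
  B7: def={s} ue={x}
  B8: def={x} ue=∅

Live sets:
  live B0: ∅→{i,u,w,x}
  live B1: {i,u,w}→{i,u,w}
  live B2: {i,w,x}→{w,x}
  live B3: {i,u,w}→{i,u,w,x}
  live B4: {w,x}→{i,w,x}
  live B5: {i,w}→∅
  live B6: {i,u,x}→∅
  live B7: {i,w,x}→{i,w,x}
  live B8: ∅→∅

Interfere edges:
  i↔{s,u,w,x,y}
  s↔{i,w,x}
  u↔{i,w,x,y}
  w↔{i,s,u,x,y}
  x↔{i,s,u,w,y}
  y↔{i,u,w,x}

Registers:
  {i,u,w,x,y} pairwise interfere (5-clique) ⇒ χ ≥ 5
  assign i→r0 s→r3 u→r3 w→r1 x→r2 y→r4 — no edge inside a register ⇒ χ ≤ 5
  χ = 5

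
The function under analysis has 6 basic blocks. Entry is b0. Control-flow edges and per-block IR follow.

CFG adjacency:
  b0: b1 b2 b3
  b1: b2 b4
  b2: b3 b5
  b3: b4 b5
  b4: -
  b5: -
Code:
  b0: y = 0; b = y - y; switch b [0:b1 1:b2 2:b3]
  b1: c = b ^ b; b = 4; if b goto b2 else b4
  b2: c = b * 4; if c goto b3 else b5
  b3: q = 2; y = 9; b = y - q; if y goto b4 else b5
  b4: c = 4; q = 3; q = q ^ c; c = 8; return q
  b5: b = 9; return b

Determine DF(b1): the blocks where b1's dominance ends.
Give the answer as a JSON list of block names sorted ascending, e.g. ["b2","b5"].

idom tree: b1←b0 b2←b0 b3←b0 b4←b0 b5←b0
Dom∩ at merges:
  b2: preds {b0,b1}: {b0} ∩ {b0,b1} = {b0}; idom=b0
  b3: preds {b0,b2}: {b0} ∩ {b0,b2} = {b0}; idom=b0
  b4: preds {b1,b3}: {b0,b1} ∩ {b0,b3} = {b0}; idom=b0
  b5: preds {b2,b3}: {b0,b2} ∩ {b0,b3} = {b0}; idom=b0

DF walk-up:
  join b2 pred b0: · stop@b0
  join b2 pred b1: b1 stop@b0
  join b3 pred b0: · stop@b0
  join b3 pred b2: b2 stop@b0
  join b4 pred b1: b1 stop@b0
  join b4 pred b3: b3 stop@b0
  join b5 pred b2: b2 stop@b0
  join b5 pred b3: b3 stop@b0
  DF(b0)=∅
  DF(b1)={b2,b4}
  DF(b2)={b3,b5}
  DF(b3)={b4,b5}
  DF(b4)=∅
  DF(b5)=∅

DF(b1) = ["b2", "b4"]

Answer: ["b2", "b4"]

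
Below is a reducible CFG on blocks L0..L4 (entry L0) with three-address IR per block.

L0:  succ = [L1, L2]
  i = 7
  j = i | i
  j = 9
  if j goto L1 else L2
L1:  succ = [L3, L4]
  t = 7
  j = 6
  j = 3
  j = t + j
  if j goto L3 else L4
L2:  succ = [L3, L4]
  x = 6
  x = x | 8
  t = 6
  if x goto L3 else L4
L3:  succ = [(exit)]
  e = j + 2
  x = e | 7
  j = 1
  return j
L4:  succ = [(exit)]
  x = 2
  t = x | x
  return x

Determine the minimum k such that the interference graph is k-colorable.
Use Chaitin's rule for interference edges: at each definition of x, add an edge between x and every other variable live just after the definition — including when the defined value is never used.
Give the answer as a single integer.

Per-block:
  L0: {i,j} / ∅
  L1: {j,t} / ∅
  L2: {t,x} / ∅
  L3: {e,j,x} / {j}
  L4: {t,x} / ∅

Liveness:
  live L0: ∅→{j}
  live L1: ∅→{j}
  live L2: {j}→{j}
  live L3: {j}→∅
  live L4: ∅→∅

Interfere edges:
  e: ∅
  i: ∅
  j: {t,x}
  t: {j,x}
  x: {j,t}

Registers:
  lower bound: {j,t,x} mutually conflict ⇒ χ ≥ 3
  3-colouring: R0={e,i,j}  R1={t}  R2={x}
  χ = 3

Answer: 3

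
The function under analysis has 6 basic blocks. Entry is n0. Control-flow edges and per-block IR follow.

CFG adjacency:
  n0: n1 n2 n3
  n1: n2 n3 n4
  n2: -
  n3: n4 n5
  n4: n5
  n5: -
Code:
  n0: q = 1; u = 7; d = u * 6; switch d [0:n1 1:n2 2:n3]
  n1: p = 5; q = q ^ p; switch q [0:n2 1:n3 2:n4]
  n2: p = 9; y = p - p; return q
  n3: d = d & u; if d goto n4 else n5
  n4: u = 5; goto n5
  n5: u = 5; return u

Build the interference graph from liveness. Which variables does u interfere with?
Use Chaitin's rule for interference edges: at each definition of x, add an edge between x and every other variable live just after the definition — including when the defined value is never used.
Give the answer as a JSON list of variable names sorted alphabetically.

Answer: ["d", "p", "q"]

Analysis:
Block summaries:
  n0 def {d,q,u} use ∅
  n1 def {p,q} use {q}
  n2 def {p,y} use {q}
  n3 def {d} use {d,u}
  n4 def {u} use ∅
  n5 def {u} use ∅

Liveness:
  live n0: ∅→{d,q,u}
  live n1: {d,q,u}→{d,q,u}
  live n2: {q}→∅
  live n3: {d,u}→∅
  live n4: ∅→∅
  live n5: ∅→∅

Interfere edges:
  d: {p,q,u}
  p: {d,q,u}
  q: {d,p,u,y}
  u: {d,p,q}
  y: {q}

N(u) = ["d", "p", "q"]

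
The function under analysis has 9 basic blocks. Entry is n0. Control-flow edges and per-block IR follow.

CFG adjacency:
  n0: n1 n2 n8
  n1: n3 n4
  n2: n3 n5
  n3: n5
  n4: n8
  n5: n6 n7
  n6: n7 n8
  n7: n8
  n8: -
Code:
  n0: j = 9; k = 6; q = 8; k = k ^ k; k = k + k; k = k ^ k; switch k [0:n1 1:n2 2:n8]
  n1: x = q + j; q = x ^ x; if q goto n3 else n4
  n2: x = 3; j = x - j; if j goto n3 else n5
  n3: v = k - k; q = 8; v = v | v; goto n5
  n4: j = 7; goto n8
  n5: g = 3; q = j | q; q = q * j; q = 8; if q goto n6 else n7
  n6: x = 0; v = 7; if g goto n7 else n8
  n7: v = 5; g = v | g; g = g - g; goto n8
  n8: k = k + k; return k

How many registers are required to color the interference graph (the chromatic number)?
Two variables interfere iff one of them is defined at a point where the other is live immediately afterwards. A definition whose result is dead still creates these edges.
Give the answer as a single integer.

Answer: 5

Analysis:
def/use:
  n0 def {j,k,q} use ∅
  n1 def {q,x} use {j,q}
  n2 def {j,x} use {j}
  n3 def {q,v} use {k}
  n4 def {j} use ∅
  n5 def {g,q} use {j,q}
  n6 def {v,x} use {g}
  n7 def {g,v} use {g}
  n8 def {k} use {k}

Backward fixpoint:
  n0 li=∅ lo={j,k,q}
  n1 li={j,k,q} lo={j,k}
  n2 li={j,k,q} lo={j,k,q}
  n3 li={j,k} lo={j,k,q}
  n4 li={k} lo={k}
  n5 li={j,k,q} lo={g,k}
  n6 li={g,k} lo={g,k}
  n7 li={g,k} lo={k}
  n8 li={k} lo=∅

Interfere edges:
  g↔{j,k,q,v,x}
  j↔{g,k,q,v,x}
  k↔{g,j,q,v,x}
  q↔{g,j,k,v,x}
  v↔{g,j,k,q}
  x↔{g,j,k,q}

Colouring:
  clique {g,j,k,q,v} ⇒ need ≥ 5
  5-colouring: c0={g}  c1={j}  c2={k}  c3={q}  c4={v,x}
  χ = 5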